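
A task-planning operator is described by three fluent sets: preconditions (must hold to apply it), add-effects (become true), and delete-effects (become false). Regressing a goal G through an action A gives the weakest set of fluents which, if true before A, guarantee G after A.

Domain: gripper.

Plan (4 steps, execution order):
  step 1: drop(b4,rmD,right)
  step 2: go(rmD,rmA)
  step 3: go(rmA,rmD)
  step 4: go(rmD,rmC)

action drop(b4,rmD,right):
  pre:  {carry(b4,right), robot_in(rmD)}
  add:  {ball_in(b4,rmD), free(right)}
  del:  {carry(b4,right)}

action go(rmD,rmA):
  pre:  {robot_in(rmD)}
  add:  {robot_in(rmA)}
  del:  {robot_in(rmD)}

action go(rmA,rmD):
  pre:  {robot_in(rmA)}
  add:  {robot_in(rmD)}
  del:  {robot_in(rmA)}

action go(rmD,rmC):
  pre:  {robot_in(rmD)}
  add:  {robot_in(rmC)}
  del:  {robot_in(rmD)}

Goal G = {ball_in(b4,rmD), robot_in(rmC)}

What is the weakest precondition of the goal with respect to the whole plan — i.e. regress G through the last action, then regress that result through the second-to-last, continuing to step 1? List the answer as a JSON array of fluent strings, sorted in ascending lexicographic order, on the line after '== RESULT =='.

Work backward from the goal:
  through step 4 (go(rmD,rmC)): drop {robot_in(rmC)}, keep {ball_in(b4,rmD)}, require {robot_in(rmD)}
    → {ball_in(b4,rmD), robot_in(rmD)}
  through step 3 (go(rmA,rmD)): drop {robot_in(rmD)}, keep {ball_in(b4,rmD)}, require {robot_in(rmA)}
    → {ball_in(b4,rmD), robot_in(rmA)}
  through step 2 (go(rmD,rmA)): drop {robot_in(rmA)}, keep {ball_in(b4,rmD)}, require {robot_in(rmD)}
    → {ball_in(b4,rmD), robot_in(rmD)}
  through step 1 (drop(b4,rmD,right)): drop {ball_in(b4,rmD)}, keep {robot_in(rmD)}, require {carry(b4,right), robot_in(rmD)}
    → {carry(b4,right), robot_in(rmD)}

== RESULT ==
["carry(b4,right)", "robot_in(rmD)"]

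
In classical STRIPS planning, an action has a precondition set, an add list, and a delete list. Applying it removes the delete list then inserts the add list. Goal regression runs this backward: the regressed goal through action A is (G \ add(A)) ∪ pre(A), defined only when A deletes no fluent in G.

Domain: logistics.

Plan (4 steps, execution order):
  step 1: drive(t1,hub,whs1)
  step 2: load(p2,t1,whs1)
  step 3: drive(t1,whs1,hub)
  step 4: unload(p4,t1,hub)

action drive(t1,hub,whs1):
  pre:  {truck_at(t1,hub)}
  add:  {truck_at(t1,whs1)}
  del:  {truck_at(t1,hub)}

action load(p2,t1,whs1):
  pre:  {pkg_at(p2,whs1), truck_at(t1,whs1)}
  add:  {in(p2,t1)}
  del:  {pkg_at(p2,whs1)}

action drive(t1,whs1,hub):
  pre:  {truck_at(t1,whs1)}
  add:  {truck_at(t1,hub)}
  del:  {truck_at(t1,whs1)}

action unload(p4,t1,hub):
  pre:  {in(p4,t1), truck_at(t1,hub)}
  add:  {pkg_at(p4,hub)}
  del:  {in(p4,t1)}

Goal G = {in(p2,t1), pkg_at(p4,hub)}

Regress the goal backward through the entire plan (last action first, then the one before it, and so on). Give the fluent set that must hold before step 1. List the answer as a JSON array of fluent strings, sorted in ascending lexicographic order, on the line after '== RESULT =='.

Work backward from the goal:
  through step 4 (unload(p4,t1,hub)): drop {pkg_at(p4,hub)}, keep {in(p2,t1)}, require {in(p4,t1), truck_at(t1,hub)}
    → {in(p2,t1), in(p4,t1), truck_at(t1,hub)}
  through step 3 (drive(t1,whs1,hub)): drop {truck_at(t1,hub)}, keep {in(p2,t1), in(p4,t1)}, require {truck_at(t1,whs1)}
    → {in(p2,t1), in(p4,t1), truck_at(t1,whs1)}
  through step 2 (load(p2,t1,whs1)): drop {in(p2,t1)}, keep {in(p4,t1), truck_at(t1,whs1)}, require {pkg_at(p2,whs1), truck_at(t1,whs1)}
    → {in(p4,t1), pkg_at(p2,whs1), truck_at(t1,whs1)}
  through step 1 (drive(t1,hub,whs1)): drop {truck_at(t1,whs1)}, keep {in(p4,t1), pkg_at(p2,whs1)}, require {truck_at(t1,hub)}
    → {in(p4,t1), pkg_at(p2,whs1), truck_at(t1,hub)}

== RESULT ==
["in(p4,t1)", "pkg_at(p2,whs1)", "truck_at(t1,hub)"]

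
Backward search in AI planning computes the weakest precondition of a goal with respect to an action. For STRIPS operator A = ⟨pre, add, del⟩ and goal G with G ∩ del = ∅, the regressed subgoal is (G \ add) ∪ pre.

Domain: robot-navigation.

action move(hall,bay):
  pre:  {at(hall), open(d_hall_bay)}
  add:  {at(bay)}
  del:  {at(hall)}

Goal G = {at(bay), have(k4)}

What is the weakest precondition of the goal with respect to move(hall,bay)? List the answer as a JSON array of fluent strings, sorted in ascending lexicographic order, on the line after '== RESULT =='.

Regress:
  G ∩ del = {}  (empty — regression defined)
  G \ add = {at(bay), have(k4)} \ {at(bay)} = {have(k4)}
  ∪ pre   = {have(k4)} ∪ {at(hall), open(d_hall_bay)}
          = {at(hall), have(k4), open(d_hall_bay)}

== RESULT ==
["at(hall)", "have(k4)", "open(d_hall_bay)"]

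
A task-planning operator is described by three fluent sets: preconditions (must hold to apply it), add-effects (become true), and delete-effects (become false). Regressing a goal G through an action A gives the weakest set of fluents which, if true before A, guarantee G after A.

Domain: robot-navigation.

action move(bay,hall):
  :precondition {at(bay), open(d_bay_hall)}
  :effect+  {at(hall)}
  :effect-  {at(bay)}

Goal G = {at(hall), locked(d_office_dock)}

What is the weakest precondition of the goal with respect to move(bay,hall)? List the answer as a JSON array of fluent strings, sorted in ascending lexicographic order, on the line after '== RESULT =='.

Regress:
  G ∩ del = {}  (empty — regression defined)
  G \ add = {at(hall), locked(d_office_dock)} \ {at(hall)} = {locked(d_office_dock)}
  ∪ pre   = {locked(d_office_dock)} ∪ {at(bay), open(d_bay_hall)}
          = {at(bay), locked(d_office_dock), open(d_bay_hall)}

== RESULT ==
["at(bay)", "locked(d_office_dock)", "open(d_bay_hall)"]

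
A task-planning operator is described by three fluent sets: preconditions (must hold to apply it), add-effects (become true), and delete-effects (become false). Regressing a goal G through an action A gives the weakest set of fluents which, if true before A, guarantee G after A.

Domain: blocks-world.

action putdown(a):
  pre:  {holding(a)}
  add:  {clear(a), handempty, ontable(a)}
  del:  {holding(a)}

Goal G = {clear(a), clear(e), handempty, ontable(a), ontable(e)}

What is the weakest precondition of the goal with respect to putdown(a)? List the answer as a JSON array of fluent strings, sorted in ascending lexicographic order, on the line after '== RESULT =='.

Compute (G \ add) ∪ pre:
  G ∩ del = {}  (empty — regression defined)
  G \ add = {clear(a), clear(e), handempty, ontable(a), ontable(e)} \ {clear(a), handempty, ontable(a)} = {clear(e), ontable(e)}
  ∪ pre   = {clear(e), ontable(e)} ∪ {holding(a)}
          = {clear(e), holding(a), ontable(e)}

== RESULT ==
["clear(e)", "holding(a)", "ontable(e)"]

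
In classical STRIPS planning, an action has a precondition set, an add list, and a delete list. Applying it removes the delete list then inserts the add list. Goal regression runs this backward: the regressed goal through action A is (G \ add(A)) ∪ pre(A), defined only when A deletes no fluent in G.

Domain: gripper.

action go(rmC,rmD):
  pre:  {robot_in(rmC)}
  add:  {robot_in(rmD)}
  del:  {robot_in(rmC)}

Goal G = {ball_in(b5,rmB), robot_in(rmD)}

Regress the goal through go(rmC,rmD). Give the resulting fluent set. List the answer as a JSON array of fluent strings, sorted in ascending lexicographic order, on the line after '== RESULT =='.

Regress:
  G ∩ del = {}  (empty — regression defined)
  G \ add = {ball_in(b5,rmB), robot_in(rmD)} \ {robot_in(rmD)} = {ball_in(b5,rmB)}
  ∪ pre   = {ball_in(b5,rmB)} ∪ {robot_in(rmC)}
          = {ball_in(b5,rmB), robot_in(rmC)}

== RESULT ==
["ball_in(b5,rmB)", "robot_in(rmC)"]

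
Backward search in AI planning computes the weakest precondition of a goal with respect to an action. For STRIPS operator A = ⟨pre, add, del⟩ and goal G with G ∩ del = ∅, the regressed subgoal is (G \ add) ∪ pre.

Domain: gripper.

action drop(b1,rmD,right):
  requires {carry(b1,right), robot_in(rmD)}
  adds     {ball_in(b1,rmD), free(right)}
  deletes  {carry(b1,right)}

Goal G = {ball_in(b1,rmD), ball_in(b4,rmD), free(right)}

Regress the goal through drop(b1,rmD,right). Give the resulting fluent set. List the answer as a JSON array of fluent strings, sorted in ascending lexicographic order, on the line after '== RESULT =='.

Regress:
  G ∩ del = {}  (empty — regression defined)
  G \ add = {ball_in(b1,rmD), ball_in(b4,rmD), free(right)} \ {ball_in(b1,rmD), free(right)} = {ball_in(b4,rmD)}
  ∪ pre   = {ball_in(b4,rmD)} ∪ {carry(b1,right), robot_in(rmD)}
          = {ball_in(b4,rmD), carry(b1,right), robot_in(rmD)}

== RESULT ==
["ball_in(b4,rmD)", "carry(b1,right)", "robot_in(rmD)"]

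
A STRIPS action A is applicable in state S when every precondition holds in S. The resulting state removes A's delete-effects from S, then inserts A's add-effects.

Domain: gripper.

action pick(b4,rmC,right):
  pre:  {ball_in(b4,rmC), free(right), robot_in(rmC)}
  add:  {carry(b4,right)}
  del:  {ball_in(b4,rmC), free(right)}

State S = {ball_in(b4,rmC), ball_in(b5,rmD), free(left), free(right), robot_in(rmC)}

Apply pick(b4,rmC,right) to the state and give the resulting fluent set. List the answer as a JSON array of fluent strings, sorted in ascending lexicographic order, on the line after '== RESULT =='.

Compute (S \ del) ∪ add:
  pre ⊆ S: {ball_in(b4,rmC), free(right), robot_in(rmC)} ⊆ S  — applicable
  S \ del = {ball_in(b5,rmD), free(left), robot_in(rmC)}
  ∪ add   = {ball_in(b5,rmD), carry(b4,right), free(left), robot_in(rmC)}

== RESULT ==
["ball_in(b5,rmD)", "carry(b4,right)", "free(left)", "robot_in(rmC)"]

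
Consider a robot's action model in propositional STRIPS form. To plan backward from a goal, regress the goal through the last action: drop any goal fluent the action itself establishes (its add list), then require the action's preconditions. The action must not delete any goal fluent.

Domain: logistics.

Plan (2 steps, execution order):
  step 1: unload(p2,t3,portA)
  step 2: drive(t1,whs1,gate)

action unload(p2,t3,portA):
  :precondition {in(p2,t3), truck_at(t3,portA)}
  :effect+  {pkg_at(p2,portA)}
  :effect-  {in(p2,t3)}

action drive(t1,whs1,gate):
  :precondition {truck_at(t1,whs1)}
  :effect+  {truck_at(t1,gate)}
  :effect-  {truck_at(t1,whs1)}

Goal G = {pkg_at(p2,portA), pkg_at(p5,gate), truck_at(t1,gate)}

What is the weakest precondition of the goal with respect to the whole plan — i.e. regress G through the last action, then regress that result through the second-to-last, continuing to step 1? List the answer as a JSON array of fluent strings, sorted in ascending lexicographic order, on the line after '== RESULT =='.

Work backward from the goal:
  through step 2 (drive(t1,whs1,gate)): drop {truck_at(t1,gate)}, keep {pkg_at(p2,portA), pkg_at(p5,gate)}, require {truck_at(t1,whs1)}
    → {pkg_at(p2,portA), pkg_at(p5,gate), truck_at(t1,whs1)}
  through step 1 (unload(p2,t3,portA)): drop {pkg_at(p2,portA)}, keep {pkg_at(p5,gate), truck_at(t1,whs1)}, require {in(p2,t3), truck_at(t3,portA)}
    → {in(p2,t3), pkg_at(p5,gate), truck_at(t1,whs1), truck_at(t3,portA)}

== RESULT ==
["in(p2,t3)", "pkg_at(p5,gate)", "truck_at(t1,whs1)", "truck_at(t3,portA)"]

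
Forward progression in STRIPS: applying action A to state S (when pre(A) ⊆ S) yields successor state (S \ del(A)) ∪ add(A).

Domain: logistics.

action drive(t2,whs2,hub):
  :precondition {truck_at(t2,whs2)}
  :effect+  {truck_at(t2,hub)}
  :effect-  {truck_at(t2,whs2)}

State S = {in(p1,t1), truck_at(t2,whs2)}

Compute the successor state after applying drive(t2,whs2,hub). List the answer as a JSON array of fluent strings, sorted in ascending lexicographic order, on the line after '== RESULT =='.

Compute (S \ del) ∪ add:
  pre ⊆ S: {truck_at(t2,whs2)} ⊆ S  — applicable
  S \ del = {in(p1,t1)}
  ∪ add   = {in(p1,t1), truck_at(t2,hub)}

== RESULT ==
["in(p1,t1)", "truck_at(t2,hub)"]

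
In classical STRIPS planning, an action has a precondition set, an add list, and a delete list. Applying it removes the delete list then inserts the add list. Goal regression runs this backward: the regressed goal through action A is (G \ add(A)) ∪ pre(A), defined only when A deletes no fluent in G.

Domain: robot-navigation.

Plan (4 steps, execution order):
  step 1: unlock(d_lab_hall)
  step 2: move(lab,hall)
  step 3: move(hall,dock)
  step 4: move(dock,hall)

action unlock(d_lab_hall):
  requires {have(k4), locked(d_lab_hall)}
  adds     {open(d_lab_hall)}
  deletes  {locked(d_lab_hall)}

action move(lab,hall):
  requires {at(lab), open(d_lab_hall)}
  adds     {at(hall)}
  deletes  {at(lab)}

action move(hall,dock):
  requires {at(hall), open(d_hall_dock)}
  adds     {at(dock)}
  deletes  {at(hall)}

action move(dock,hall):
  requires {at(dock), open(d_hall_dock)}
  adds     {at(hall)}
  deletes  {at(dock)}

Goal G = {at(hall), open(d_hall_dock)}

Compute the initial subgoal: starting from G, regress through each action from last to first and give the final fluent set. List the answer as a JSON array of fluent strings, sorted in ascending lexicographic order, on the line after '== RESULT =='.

Regress step by step:
  through step 4 (move(dock,hall)): drop {at(hall)}, keep {open(d_hall_dock)}, require {at(dock), open(d_hall_dock)}
    → {at(dock), open(d_hall_dock)}
  through step 3 (move(hall,dock)): drop {at(dock)}, keep {open(d_hall_dock)}, require {at(hall), open(d_hall_dock)}
    → {at(hall), open(d_hall_dock)}
  through step 2 (move(lab,hall)): drop {at(hall)}, keep {open(d_hall_dock)}, require {at(lab), open(d_lab_hall)}
    → {at(lab), open(d_hall_dock), open(d_lab_hall)}
  through step 1 (unlock(d_lab_hall)): drop {open(d_lab_hall)}, keep {at(lab), open(d_hall_dock)}, require {have(k4), locked(d_lab_hall)}
    → {at(lab), have(k4), locked(d_lab_hall), open(d_hall_dock)}

== RESULT ==
["at(lab)", "have(k4)", "locked(d_lab_hall)", "open(d_hall_dock)"]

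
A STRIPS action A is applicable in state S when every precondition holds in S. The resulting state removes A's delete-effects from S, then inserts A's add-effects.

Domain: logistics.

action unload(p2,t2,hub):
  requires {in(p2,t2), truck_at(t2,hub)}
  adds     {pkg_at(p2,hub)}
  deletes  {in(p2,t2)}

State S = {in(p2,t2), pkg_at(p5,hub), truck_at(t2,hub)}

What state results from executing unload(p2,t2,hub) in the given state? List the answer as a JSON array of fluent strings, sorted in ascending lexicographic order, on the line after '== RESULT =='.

Compute (S \ del) ∪ add:
  pre ⊆ S: {in(p2,t2), truck_at(t2,hub)} ⊆ S  — applicable
  S \ del = {pkg_at(p5,hub), truck_at(t2,hub)}
  ∪ add   = {pkg_at(p2,hub), pkg_at(p5,hub), truck_at(t2,hub)}

== RESULT ==
["pkg_at(p2,hub)", "pkg_at(p5,hub)", "truck_at(t2,hub)"]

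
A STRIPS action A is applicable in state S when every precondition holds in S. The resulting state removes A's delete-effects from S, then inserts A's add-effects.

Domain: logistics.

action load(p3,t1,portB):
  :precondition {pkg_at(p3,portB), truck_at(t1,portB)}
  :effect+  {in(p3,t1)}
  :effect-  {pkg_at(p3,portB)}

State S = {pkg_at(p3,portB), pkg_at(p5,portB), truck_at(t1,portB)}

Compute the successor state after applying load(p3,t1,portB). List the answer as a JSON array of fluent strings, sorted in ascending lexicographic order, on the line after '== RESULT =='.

Compute (S \ del) ∪ add:
  pre ⊆ S: {pkg_at(p3,portB), truck_at(t1,portB)} ⊆ S  — applicable
  S \ del = {pkg_at(p5,portB), truck_at(t1,portB)}
  ∪ add   = {in(p3,t1), pkg_at(p5,portB), truck_at(t1,portB)}

== RESULT ==
["in(p3,t1)", "pkg_at(p5,portB)", "truck_at(t1,portB)"]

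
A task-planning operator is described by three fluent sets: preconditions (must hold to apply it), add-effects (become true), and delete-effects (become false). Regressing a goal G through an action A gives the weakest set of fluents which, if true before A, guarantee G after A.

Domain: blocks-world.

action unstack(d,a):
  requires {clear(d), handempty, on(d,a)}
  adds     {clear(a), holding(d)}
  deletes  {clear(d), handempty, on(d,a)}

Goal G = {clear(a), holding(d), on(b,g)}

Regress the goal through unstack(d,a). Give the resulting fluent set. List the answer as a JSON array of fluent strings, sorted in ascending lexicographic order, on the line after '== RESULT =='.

Compute (G \ add) ∪ pre:
  G ∩ del = {}  (empty — regression defined)
  G \ add = {clear(a), holding(d), on(b,g)} \ {clear(a), holding(d)} = {on(b,g)}
  ∪ pre   = {on(b,g)} ∪ {clear(d), handempty, on(d,a)}
          = {clear(d), handempty, on(b,g), on(d,a)}

== RESULT ==
["clear(d)", "handempty", "on(b,g)", "on(d,a)"]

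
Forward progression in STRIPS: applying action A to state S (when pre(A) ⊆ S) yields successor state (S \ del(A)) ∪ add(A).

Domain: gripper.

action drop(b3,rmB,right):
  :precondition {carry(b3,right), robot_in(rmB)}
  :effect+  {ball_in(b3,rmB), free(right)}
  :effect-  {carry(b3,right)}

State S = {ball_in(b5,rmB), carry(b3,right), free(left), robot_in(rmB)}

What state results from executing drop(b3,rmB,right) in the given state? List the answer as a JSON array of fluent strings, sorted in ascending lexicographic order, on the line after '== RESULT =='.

Compute (S \ del) ∪ add:
  pre ⊆ S: {carry(b3,right), robot_in(rmB)} ⊆ S  — applicable
  S \ del = {ball_in(b5,rmB), free(left), robot_in(rmB)}
  ∪ add   = {ball_in(b3,rmB), ball_in(b5,rmB), free(left), free(right), robot_in(rmB)}

== RESULT ==
["ball_in(b3,rmB)", "ball_in(b5,rmB)", "free(left)", "free(right)", "robot_in(rmB)"]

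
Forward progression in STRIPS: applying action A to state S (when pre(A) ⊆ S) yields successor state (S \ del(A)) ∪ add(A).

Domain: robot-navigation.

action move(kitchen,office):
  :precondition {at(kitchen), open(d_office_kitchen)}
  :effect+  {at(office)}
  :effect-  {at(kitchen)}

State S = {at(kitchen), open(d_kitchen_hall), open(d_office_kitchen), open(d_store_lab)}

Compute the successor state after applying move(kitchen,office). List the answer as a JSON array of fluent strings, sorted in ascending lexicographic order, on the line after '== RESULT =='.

Compute (S \ del) ∪ add:
  pre ⊆ S: {at(kitchen), open(d_office_kitchen)} ⊆ S  — applicable
  S \ del = {open(d_kitchen_hall), open(d_office_kitchen), open(d_store_lab)}
  ∪ add   = {at(office), open(d_kitchen_hall), open(d_office_kitchen), open(d_store_lab)}

== RESULT ==
["at(office)", "open(d_kitchen_hall)", "open(d_office_kitchen)", "open(d_store_lab)"]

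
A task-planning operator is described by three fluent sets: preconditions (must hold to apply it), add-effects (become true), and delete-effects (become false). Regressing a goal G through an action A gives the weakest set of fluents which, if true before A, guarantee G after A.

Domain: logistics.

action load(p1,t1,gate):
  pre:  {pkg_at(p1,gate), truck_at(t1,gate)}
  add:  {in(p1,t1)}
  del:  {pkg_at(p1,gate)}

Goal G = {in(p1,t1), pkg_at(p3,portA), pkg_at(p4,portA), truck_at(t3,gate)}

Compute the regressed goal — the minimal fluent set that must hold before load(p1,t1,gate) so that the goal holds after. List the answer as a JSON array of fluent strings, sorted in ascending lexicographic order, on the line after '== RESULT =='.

Compute (G \ add) ∪ pre:
  G ∩ del = {}  (empty — regression defined)
  G \ add = {in(p1,t1), pkg_at(p3,portA), pkg_at(p4,portA), truck_at(t3,gate)} \ {in(p1,t1)} = {pkg_at(p3,portA), pkg_at(p4,portA), truck_at(t3,gate)}
  ∪ pre   = {pkg_at(p3,portA), pkg_at(p4,portA), truck_at(t3,gate)} ∪ {pkg_at(p1,gate), truck_at(t1,gate)}
          = {pkg_at(p1,gate), pkg_at(p3,portA), pkg_at(p4,portA), truck_at(t1,gate), truck_at(t3,gate)}

== RESULT ==
["pkg_at(p1,gate)", "pkg_at(p3,portA)", "pkg_at(p4,portA)", "truck_at(t1,gate)", "truck_at(t3,gate)"]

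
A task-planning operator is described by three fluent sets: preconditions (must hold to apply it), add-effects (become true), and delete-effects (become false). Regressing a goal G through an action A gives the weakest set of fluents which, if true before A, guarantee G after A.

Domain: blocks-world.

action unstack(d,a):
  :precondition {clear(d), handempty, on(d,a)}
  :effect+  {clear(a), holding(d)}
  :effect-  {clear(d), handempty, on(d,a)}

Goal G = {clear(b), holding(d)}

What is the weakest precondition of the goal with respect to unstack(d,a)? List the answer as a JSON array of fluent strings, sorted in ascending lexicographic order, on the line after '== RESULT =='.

Regress:
  G ∩ del = {}  (empty — regression defined)
  G \ add = {clear(b), holding(d)} \ {clear(a), holding(d)} = {clear(b)}
  ∪ pre   = {clear(b)} ∪ {clear(d), handempty, on(d,a)}
          = {clear(b), clear(d), handempty, on(d,a)}

== RESULT ==
["clear(b)", "clear(d)", "handempty", "on(d,a)"]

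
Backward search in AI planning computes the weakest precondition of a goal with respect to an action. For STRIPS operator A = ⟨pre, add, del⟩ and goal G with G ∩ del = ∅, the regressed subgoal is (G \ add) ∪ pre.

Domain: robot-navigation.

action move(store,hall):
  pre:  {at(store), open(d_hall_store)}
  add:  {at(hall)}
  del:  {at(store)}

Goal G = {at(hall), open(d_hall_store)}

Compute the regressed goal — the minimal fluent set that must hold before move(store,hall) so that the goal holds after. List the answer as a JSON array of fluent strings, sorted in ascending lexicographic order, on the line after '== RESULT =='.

Compute (G \ add) ∪ pre:
  G ∩ del = {}  (empty — regression defined)
  G \ add = {at(hall), open(d_hall_store)} \ {at(hall)} = {open(d_hall_store)}
  ∪ pre   = {open(d_hall_store)} ∪ {at(store), open(d_hall_store)}
          = {at(store), open(d_hall_store)}

== RESULT ==
["at(store)", "open(d_hall_store)"]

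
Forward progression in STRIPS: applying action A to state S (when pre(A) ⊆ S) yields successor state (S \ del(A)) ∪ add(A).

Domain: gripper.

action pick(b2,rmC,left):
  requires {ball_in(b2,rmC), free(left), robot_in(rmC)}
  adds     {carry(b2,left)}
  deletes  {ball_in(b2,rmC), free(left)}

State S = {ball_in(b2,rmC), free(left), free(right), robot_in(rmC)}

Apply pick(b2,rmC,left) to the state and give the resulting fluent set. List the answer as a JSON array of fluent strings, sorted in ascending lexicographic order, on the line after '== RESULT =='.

Compute (S \ del) ∪ add:
  pre ⊆ S: {ball_in(b2,rmC), free(left), robot_in(rmC)} ⊆ S  — applicable
  S \ del = {free(right), robot_in(rmC)}
  ∪ add   = {carry(b2,left), free(right), robot_in(rmC)}

== RESULT ==
["carry(b2,left)", "free(right)", "robot_in(rmC)"]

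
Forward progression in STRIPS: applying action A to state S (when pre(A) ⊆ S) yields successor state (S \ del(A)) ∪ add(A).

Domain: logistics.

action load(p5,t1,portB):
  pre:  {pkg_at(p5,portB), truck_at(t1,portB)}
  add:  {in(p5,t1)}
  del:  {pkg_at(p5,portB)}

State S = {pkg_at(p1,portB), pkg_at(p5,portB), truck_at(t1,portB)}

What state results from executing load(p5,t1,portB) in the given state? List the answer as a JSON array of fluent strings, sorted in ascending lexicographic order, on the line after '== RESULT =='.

Progress:
  pre ⊆ S: {pkg_at(p5,portB), truck_at(t1,portB)} ⊆ S  — applicable
  S \ del = {pkg_at(p1,portB), truck_at(t1,portB)}
  ∪ add   = {in(p5,t1), pkg_at(p1,portB), truck_at(t1,portB)}

== RESULT ==
["in(p5,t1)", "pkg_at(p1,portB)", "truck_at(t1,portB)"]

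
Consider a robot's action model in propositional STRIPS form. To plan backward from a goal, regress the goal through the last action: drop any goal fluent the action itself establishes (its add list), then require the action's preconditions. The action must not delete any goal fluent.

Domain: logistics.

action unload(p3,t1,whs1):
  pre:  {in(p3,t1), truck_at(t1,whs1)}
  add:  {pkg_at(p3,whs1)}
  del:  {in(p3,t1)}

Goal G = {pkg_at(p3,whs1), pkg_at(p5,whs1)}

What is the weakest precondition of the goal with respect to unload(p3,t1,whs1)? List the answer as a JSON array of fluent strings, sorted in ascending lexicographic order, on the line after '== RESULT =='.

Compute (G \ add) ∪ pre:
  G ∩ del = {}  (empty — regression defined)
  G \ add = {pkg_at(p3,whs1), pkg_at(p5,whs1)} \ {pkg_at(p3,whs1)} = {pkg_at(p5,whs1)}
  ∪ pre   = {pkg_at(p5,whs1)} ∪ {in(p3,t1), truck_at(t1,whs1)}
          = {in(p3,t1), pkg_at(p5,whs1), truck_at(t1,whs1)}

== RESULT ==
["in(p3,t1)", "pkg_at(p5,whs1)", "truck_at(t1,whs1)"]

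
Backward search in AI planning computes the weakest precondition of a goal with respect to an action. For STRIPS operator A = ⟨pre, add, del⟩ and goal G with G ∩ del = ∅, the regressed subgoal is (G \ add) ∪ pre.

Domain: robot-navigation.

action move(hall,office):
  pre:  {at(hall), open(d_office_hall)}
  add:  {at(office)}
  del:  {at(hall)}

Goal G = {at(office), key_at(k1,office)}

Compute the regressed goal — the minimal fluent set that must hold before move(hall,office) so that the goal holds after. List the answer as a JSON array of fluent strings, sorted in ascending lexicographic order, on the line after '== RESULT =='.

Regress:
  G ∩ del = {}  (empty — regression defined)
  G \ add = {at(office), key_at(k1,office)} \ {at(office)} = {key_at(k1,office)}
  ∪ pre   = {key_at(k1,office)} ∪ {at(hall), open(d_office_hall)}
          = {at(hall), key_at(k1,office), open(d_office_hall)}

== RESULT ==
["at(hall)", "key_at(k1,office)", "open(d_office_hall)"]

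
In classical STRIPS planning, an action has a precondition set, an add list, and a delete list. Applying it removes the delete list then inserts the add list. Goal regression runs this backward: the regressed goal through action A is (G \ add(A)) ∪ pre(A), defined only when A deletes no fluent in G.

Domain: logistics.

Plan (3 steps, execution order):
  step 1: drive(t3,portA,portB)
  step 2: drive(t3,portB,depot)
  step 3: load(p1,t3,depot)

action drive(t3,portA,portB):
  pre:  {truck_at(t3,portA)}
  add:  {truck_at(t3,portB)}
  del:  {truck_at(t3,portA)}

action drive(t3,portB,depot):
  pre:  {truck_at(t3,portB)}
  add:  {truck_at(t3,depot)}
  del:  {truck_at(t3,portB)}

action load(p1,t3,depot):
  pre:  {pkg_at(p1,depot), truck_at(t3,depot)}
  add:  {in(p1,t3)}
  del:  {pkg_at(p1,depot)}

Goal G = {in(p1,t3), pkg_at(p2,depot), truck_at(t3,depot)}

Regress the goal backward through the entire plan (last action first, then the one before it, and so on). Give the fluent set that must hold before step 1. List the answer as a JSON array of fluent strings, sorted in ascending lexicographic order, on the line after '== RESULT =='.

Regress step by step:
  through step 3 (load(p1,t3,depot)): drop {in(p1,t3)}, keep {pkg_at(p2,depot), truck_at(t3,depot)}, require {pkg_at(p1,depot), truck_at(t3,depot)}
    → {pkg_at(p1,depot), pkg_at(p2,depot), truck_at(t3,depot)}
  through step 2 (drive(t3,portB,depot)): drop {truck_at(t3,depot)}, keep {pkg_at(p1,depot), pkg_at(p2,depot)}, require {truck_at(t3,portB)}
    → {pkg_at(p1,depot), pkg_at(p2,depot), truck_at(t3,portB)}
  through step 1 (drive(t3,portA,portB)): drop {truck_at(t3,portB)}, keep {pkg_at(p1,depot), pkg_at(p2,depot)}, require {truck_at(t3,portA)}
    → {pkg_at(p1,depot), pkg_at(p2,depot), truck_at(t3,portA)}

== RESULT ==
["pkg_at(p1,depot)", "pkg_at(p2,depot)", "truck_at(t3,portA)"]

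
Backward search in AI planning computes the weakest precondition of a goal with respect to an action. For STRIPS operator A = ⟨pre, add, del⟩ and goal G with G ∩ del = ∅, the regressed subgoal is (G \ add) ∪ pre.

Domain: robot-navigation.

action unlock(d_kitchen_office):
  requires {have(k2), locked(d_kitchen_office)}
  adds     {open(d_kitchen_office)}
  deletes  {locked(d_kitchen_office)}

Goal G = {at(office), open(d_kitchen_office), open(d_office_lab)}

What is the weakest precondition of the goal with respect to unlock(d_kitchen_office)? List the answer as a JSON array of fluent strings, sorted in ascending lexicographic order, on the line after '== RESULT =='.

Regress:
  G ∩ del = {}  (empty — regression defined)
  G \ add = {at(office), open(d_kitchen_office), open(d_office_lab)} \ {open(d_kitchen_office)} = {at(office), open(d_office_lab)}
  ∪ pre   = {at(office), open(d_office_lab)} ∪ {have(k2), locked(d_kitchen_office)}
          = {at(office), have(k2), locked(d_kitchen_office), open(d_office_lab)}

== RESULT ==
["at(office)", "have(k2)", "locked(d_kitchen_office)", "open(d_office_lab)"]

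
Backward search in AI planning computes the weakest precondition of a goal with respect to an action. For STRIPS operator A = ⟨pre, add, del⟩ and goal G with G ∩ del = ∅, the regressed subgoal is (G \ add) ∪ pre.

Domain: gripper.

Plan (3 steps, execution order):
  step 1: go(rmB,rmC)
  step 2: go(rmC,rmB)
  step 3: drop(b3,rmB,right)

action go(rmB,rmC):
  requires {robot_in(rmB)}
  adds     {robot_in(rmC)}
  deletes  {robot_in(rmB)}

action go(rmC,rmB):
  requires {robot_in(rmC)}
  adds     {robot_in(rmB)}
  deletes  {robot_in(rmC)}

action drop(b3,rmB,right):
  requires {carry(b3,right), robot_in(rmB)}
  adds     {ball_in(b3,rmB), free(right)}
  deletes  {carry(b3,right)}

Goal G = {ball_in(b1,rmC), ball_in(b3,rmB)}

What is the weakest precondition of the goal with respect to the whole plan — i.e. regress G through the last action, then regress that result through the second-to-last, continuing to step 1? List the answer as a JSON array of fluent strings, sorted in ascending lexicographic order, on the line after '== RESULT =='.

Work backward from the goal:
  through step 3 (drop(b3,rmB,right)): drop {ball_in(b3,rmB)}, keep {ball_in(b1,rmC)}, require {carry(b3,right), robot_in(rmB)}
    → {ball_in(b1,rmC), carry(b3,right), robot_in(rmB)}
  through step 2 (go(rmC,rmB)): drop {robot_in(rmB)}, keep {ball_in(b1,rmC), carry(b3,right)}, require {robot_in(rmC)}
    → {ball_in(b1,rmC), carry(b3,right), robot_in(rmC)}
  through step 1 (go(rmB,rmC)): drop {robot_in(rmC)}, keep {ball_in(b1,rmC), carry(b3,right)}, require {robot_in(rmB)}
    → {ball_in(b1,rmC), carry(b3,right), robot_in(rmB)}

== RESULT ==
["ball_in(b1,rmC)", "carry(b3,right)", "robot_in(rmB)"]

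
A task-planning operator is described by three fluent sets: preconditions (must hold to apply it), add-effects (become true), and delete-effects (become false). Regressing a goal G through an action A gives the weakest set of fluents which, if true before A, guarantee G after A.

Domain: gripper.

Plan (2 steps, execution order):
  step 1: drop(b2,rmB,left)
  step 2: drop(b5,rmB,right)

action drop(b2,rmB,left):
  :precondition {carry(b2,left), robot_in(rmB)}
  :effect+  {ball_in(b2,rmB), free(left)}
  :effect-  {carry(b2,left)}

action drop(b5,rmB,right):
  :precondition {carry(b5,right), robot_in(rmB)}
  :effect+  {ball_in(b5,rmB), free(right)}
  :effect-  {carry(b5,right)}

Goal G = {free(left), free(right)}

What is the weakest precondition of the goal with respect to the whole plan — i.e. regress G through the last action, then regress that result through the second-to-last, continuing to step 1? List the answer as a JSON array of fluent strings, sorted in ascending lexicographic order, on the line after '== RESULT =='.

Regress step by step:
  through step 2 (drop(b5,rmB,right)): drop {free(right)}, keep {free(left)}, require {carry(b5,right), robot_in(rmB)}
    → {carry(b5,right), free(left), robot_in(rmB)}
  through step 1 (drop(b2,rmB,left)): drop {free(left)}, keep {carry(b5,right), robot_in(rmB)}, require {carry(b2,left), robot_in(rmB)}
    → {carry(b2,left), carry(b5,right), robot_in(rmB)}

== RESULT ==
["carry(b2,left)", "carry(b5,right)", "robot_in(rmB)"]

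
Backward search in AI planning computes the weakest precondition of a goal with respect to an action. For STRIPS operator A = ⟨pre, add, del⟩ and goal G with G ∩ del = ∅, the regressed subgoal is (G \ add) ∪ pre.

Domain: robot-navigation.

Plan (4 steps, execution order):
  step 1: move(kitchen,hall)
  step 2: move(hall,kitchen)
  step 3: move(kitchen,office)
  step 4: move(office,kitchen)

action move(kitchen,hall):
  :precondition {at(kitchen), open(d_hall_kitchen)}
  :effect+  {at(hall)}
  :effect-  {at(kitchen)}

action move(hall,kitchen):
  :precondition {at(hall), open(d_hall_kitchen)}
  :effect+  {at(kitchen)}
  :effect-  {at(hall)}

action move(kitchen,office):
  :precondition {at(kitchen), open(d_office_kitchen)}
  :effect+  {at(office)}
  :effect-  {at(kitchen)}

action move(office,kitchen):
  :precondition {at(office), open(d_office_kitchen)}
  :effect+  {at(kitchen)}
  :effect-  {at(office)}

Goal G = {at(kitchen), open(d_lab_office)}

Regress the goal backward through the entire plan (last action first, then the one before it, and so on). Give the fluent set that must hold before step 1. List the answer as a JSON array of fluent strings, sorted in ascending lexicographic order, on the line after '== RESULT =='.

Regress step by step:
  through step 4 (move(office,kitchen)): drop {at(kitchen)}, keep {open(d_lab_office)}, require {at(office), open(d_office_kitchen)}
    → {at(office), open(d_lab_office), open(d_office_kitchen)}
  through step 3 (move(kitchen,office)): drop {at(office)}, keep {open(d_lab_office), open(d_office_kitchen)}, require {at(kitchen), open(d_office_kitchen)}
    → {at(kitchen), open(d_lab_office), open(d_office_kitchen)}
  through step 2 (move(hall,kitchen)): drop {at(kitchen)}, keep {open(d_lab_office), open(d_office_kitchen)}, require {at(hall), open(d_hall_kitchen)}
    → {at(hall), open(d_hall_kitchen), open(d_lab_office), open(d_office_kitchen)}
  through step 1 (move(kitchen,hall)): drop {at(hall)}, keep {open(d_hall_kitchen), open(d_lab_office), open(d_office_kitchen)}, require {at(kitchen), open(d_hall_kitchen)}
    → {at(kitchen), open(d_hall_kitchen), open(d_lab_office), open(d_office_kitchen)}

== RESULT ==
["at(kitchen)", "open(d_hall_kitchen)", "open(d_lab_office)", "open(d_office_kitchen)"]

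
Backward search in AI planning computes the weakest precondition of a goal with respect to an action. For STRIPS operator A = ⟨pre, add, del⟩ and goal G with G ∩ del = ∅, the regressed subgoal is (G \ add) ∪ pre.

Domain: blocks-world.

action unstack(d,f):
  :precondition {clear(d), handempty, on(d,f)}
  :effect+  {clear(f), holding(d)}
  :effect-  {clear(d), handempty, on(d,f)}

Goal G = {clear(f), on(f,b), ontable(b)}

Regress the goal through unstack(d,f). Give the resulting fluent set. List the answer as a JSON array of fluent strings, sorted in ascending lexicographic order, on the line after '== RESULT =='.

Compute (G \ add) ∪ pre:
  G ∩ del = {}  (empty — regression defined)
  G \ add = {clear(f), on(f,b), ontable(b)} \ {clear(f), holding(d)} = {on(f,b), ontable(b)}
  ∪ pre   = {on(f,b), ontable(b)} ∪ {clear(d), handempty, on(d,f)}
          = {clear(d), handempty, on(d,f), on(f,b), ontable(b)}

== RESULT ==
["clear(d)", "handempty", "on(d,f)", "on(f,b)", "ontable(b)"]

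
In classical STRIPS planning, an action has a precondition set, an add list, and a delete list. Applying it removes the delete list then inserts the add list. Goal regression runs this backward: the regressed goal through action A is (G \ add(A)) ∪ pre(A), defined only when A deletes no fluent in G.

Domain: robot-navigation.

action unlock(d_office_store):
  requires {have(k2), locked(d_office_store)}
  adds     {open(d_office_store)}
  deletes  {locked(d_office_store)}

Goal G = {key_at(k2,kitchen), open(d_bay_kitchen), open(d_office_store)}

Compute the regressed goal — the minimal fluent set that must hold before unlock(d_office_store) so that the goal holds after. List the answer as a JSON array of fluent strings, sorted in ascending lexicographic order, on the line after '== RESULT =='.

Regress:
  G ∩ del = {}  (empty — regression defined)
  G \ add = {key_at(k2,kitchen), open(d_bay_kitchen), open(d_office_store)} \ {open(d_office_store)} = {key_at(k2,kitchen), open(d_bay_kitchen)}
  ∪ pre   = {key_at(k2,kitchen), open(d_bay_kitchen)} ∪ {have(k2), locked(d_office_store)}
          = {have(k2), key_at(k2,kitchen), locked(d_office_store), open(d_bay_kitchen)}

== RESULT ==
["have(k2)", "key_at(k2,kitchen)", "locked(d_office_store)", "open(d_bay_kitchen)"]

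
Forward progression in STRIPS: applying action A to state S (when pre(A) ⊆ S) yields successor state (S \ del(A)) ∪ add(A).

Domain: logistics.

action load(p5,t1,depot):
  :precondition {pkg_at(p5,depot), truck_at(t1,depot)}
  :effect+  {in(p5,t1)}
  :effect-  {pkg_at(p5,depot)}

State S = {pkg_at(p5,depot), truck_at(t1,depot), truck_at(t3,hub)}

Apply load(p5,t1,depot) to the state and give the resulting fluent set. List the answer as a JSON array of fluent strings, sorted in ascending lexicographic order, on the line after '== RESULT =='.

Compute (S \ del) ∪ add:
  pre ⊆ S: {pkg_at(p5,depot), truck_at(t1,depot)} ⊆ S  — applicable
  S \ del = {truck_at(t1,depot), truck_at(t3,hub)}
  ∪ add   = {in(p5,t1), truck_at(t1,depot), truck_at(t3,hub)}

== RESULT ==
["in(p5,t1)", "truck_at(t1,depot)", "truck_at(t3,hub)"]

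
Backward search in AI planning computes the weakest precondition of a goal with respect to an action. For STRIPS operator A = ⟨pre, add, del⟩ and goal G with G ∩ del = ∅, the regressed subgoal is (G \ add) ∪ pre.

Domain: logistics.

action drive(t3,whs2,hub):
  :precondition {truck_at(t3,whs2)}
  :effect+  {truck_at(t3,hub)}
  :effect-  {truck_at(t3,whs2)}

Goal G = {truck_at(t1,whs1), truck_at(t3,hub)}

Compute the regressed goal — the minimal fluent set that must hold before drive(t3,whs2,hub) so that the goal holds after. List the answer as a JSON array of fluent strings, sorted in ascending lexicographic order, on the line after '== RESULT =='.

Compute (G \ add) ∪ pre:
  G ∩ del = {}  (empty — regression defined)
  G \ add = {truck_at(t1,whs1), truck_at(t3,hub)} \ {truck_at(t3,hub)} = {truck_at(t1,whs1)}
  ∪ pre   = {truck_at(t1,whs1)} ∪ {truck_at(t3,whs2)}
          = {truck_at(t1,whs1), truck_at(t3,whs2)}

== RESULT ==
["truck_at(t1,whs1)", "truck_at(t3,whs2)"]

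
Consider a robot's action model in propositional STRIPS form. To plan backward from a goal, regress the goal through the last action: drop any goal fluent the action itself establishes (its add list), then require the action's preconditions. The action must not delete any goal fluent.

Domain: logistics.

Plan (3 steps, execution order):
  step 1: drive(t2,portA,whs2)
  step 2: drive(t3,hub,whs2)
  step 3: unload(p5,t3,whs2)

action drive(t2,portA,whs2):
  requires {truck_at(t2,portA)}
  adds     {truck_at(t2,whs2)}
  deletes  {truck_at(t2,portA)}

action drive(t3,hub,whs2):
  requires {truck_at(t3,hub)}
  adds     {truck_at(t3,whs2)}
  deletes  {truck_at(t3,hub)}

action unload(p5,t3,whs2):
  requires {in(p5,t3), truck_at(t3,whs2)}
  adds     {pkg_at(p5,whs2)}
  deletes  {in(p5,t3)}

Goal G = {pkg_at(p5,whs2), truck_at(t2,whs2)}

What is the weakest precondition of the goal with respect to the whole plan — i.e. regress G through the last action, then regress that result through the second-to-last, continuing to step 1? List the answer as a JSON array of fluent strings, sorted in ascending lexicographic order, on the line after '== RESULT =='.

Regress step by step:
  through step 3 (unload(p5,t3,whs2)): drop {pkg_at(p5,whs2)}, keep {truck_at(t2,whs2)}, require {in(p5,t3), truck_at(t3,whs2)}
    → {in(p5,t3), truck_at(t2,whs2), truck_at(t3,whs2)}
  through step 2 (drive(t3,hub,whs2)): drop {truck_at(t3,whs2)}, keep {in(p5,t3), truck_at(t2,whs2)}, require {truck_at(t3,hub)}
    → {in(p5,t3), truck_at(t2,whs2), truck_at(t3,hub)}
  through step 1 (drive(t2,portA,whs2)): drop {truck_at(t2,whs2)}, keep {in(p5,t3), truck_at(t3,hub)}, require {truck_at(t2,portA)}
    → {in(p5,t3), truck_at(t2,portA), truck_at(t3,hub)}

== RESULT ==
["in(p5,t3)", "truck_at(t2,portA)", "truck_at(t3,hub)"]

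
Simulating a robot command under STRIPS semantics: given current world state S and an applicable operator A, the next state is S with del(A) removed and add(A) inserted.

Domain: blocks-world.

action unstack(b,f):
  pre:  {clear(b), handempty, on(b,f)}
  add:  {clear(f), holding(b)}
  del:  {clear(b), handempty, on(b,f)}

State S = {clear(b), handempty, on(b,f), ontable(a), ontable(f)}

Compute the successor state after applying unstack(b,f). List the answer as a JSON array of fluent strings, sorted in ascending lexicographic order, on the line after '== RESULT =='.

Progress:
  pre ⊆ S: {clear(b), handempty, on(b,f)} ⊆ S  — applicable
  S \ del = {ontable(a), ontable(f)}
  ∪ add   = {clear(f), holding(b), ontable(a), ontable(f)}

== RESULT ==
["clear(f)", "holding(b)", "ontable(a)", "ontable(f)"]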